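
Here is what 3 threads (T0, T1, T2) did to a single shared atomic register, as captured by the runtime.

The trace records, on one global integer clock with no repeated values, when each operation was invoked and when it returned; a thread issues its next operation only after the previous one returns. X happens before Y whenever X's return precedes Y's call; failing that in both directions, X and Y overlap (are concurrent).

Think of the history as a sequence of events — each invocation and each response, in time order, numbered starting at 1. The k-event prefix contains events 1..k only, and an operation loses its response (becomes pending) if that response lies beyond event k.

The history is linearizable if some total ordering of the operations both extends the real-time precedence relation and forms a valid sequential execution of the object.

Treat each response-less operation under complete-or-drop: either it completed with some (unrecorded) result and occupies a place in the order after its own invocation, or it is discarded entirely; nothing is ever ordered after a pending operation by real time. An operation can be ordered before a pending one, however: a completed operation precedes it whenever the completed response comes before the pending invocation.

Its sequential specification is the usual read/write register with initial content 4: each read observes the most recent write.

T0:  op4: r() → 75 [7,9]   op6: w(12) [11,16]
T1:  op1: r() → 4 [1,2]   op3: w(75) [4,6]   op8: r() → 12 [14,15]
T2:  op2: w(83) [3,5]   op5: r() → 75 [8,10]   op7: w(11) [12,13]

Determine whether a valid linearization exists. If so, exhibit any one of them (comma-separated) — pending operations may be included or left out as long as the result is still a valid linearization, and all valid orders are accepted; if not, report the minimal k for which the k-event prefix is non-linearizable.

step 1: op1 r() → 4 — value 4
step 2: op2 w(83) — value 83
step 3: op3 w(75) — value 75
step 4: op4 r() → 75 — value 75
step 5: op5 r() → 75 — value 75
step 6: op7 w(11) — value 11
step 7: op6 w(12) — value 12
step 8: op8 r() → 12 — value 12

linearizable — witness: op1, op2, op3, op4, op5, op7, op6, op8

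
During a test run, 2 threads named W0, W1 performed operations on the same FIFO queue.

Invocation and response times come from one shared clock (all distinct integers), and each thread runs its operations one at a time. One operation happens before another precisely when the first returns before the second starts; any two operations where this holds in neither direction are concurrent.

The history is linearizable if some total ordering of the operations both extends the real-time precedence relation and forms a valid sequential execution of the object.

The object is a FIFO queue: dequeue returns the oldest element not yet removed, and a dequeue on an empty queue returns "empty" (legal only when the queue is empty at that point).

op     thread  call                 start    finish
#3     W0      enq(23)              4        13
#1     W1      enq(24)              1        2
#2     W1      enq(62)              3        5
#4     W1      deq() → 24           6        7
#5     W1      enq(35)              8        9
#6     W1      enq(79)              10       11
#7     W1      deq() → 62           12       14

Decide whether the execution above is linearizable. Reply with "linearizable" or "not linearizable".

one valid linearization: #1, #2, #3, #4, #5, #6, #7
after step 1 (#1 enq(24)): queue <24>
after step 2 (#2 enq(62)): queue <24,62>
after step 3 (#3 enq(23)): queue <24,62,23>
after step 4 (#4 deq() → 24): queue <62,23>
after step 5 (#5 enq(35)): queue <62,23,35>
after step 6 (#6 enq(79)): queue <62,23,35,79>
after step 7 (#7 deq() → 62): queue <23,35,79>

linearizable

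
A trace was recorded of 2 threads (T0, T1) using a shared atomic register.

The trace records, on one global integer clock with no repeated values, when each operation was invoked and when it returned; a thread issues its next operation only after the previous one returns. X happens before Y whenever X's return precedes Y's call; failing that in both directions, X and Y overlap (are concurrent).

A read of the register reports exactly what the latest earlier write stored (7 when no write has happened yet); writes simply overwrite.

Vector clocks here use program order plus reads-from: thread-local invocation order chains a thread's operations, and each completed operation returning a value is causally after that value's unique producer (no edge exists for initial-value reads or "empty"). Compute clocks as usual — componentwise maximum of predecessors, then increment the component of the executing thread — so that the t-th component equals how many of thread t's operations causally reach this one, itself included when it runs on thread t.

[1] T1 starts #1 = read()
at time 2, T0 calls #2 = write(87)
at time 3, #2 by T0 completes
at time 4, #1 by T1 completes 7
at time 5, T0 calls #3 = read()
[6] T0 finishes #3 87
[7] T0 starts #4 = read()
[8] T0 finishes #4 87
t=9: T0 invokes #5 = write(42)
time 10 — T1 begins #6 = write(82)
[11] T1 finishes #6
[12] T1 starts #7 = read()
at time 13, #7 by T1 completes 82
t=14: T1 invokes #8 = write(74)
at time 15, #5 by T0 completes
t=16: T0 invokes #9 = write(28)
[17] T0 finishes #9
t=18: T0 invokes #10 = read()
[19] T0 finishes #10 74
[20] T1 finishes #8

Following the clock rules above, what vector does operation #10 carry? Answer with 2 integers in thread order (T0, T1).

no predecessors for #1 (invoked 1): T1 increments from zero → (0, 1)
no predecessors for #2 (invoked 2): T0 increments from zero → (1, 0)
invoked at 10, #6 merges VC(#1)=(0, 1) and bumps T1's slot → (0, 2)
invoked at 5, #3 merges VC(#2)=(1, 0) and bumps T0's slot → (2, 0)
invoked at 12, #7 merges VC(#6)=(0, 2) and bumps T1's slot → (0, 3)
invoked at 7, #4 merges VC(#2)=(1, 0), VC(#3)=(2, 0) and bumps T0's slot → (3, 0)
invoked at 14, #8 merges VC(#7)=(0, 3) and bumps T1's slot → (0, 4)
invoked at 9, #5 merges VC(#4)=(3, 0) and bumps T0's slot → (4, 0)
invoked at 16, #9 merges VC(#5)=(4, 0) and bumps T0's slot → (5, 0)
invoked at 18, #10 merges VC(#8)=(0, 4), VC(#9)=(5, 0) and bumps T0's slot → (6, 4)
target: VC(#10) = (6, 4)

(6, 4)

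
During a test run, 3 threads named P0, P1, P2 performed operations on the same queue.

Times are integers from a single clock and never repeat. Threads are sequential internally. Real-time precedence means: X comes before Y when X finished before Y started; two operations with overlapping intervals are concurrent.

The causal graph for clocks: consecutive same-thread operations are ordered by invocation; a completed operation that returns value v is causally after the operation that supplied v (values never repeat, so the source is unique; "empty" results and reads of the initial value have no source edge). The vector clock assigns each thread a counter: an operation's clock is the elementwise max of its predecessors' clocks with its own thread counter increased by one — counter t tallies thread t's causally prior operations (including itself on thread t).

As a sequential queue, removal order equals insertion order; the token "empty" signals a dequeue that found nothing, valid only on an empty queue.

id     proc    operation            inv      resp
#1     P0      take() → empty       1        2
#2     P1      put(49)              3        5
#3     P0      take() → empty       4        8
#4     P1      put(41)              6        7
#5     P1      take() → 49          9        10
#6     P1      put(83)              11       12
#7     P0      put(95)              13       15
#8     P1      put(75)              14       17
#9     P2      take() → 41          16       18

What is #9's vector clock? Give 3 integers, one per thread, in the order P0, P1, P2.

root op #2, invoked 3: fresh clock plus P1's own tick → (0, 1, 0)
root op #1, invoked 1: fresh clock plus P0's own tick → (1, 0, 0)
VC(#4, invoked at 6): max of VC(#2)=(0, 1, 0), then +1 on thread P1 → (0, 2, 0)
VC(#3, invoked at 4): max of VC(#1)=(1, 0, 0), then +1 on thread P0 → (2, 0, 0)
VC(#9, invoked at 16): max of VC(#4)=(0, 2, 0), then +1 on thread P2 → (0, 2, 1)
VC(#5, invoked at 9): max of VC(#2)=(0, 1, 0), VC(#4)=(0, 2, 0), then +1 on thread P1 → (0, 3, 0)
VC(#7, invoked at 13): max of VC(#3)=(2, 0, 0), then +1 on thread P0 → (3, 0, 0)
VC(#6, invoked at 11): max of VC(#5)=(0, 3, 0), then +1 on thread P1 → (0, 4, 0)
VC(#8, invoked at 14): max of VC(#6)=(0, 4, 0), then +1 on thread P1 → (0, 5, 0)
target: VC(#9) = (0, 2, 1)

(0, 2, 1)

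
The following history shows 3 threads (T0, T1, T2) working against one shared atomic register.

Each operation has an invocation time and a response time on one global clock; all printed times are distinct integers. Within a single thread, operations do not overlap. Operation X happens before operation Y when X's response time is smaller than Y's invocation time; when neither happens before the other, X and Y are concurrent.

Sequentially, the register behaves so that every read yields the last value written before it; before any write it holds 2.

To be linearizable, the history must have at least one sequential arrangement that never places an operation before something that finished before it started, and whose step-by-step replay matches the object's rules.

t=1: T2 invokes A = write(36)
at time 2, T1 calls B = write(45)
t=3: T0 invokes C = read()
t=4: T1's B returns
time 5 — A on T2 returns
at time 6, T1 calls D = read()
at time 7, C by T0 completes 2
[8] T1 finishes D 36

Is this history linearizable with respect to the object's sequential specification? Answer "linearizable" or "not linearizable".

linearizable

witness order: C, B, A, D
step 1: C read() → 2 — value 2
step 2: B write(45) — value 45
step 3: A write(36) — value 36
step 4: D read() → 36 — value 36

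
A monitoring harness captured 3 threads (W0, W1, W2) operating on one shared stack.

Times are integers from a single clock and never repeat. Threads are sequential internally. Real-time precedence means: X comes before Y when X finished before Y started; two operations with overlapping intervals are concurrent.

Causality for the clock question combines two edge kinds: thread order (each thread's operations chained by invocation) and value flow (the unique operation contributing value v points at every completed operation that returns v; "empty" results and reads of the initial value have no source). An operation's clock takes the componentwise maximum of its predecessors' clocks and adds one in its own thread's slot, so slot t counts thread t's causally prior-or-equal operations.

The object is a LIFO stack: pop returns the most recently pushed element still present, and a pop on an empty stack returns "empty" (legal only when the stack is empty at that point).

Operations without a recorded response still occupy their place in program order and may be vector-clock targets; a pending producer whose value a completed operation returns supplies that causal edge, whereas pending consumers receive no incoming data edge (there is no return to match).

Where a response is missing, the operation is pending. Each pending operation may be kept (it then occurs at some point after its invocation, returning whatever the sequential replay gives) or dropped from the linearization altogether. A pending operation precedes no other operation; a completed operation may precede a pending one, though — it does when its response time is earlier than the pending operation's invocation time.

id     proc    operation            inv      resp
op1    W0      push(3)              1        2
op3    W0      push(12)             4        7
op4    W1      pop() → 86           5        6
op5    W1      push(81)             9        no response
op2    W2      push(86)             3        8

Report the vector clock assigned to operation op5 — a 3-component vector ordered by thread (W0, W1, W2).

no predecessors for op2 (invoked 3): W2 increments from zero → (0, 0, 1)
no predecessors for op1 (invoked 1): W0 increments from zero → (1, 0, 0)
invoked at 5, op4 merges VC(op2)=(0, 0, 1) and bumps W1's slot → (0, 1, 1)
invoked at 4, op3 merges VC(op1)=(1, 0, 0) and bumps W0's slot → (2, 0, 0)
invoked at 9, op5 merges VC(op4)=(0, 1, 1) and bumps W1's slot → (0, 2, 1)
target: VC(op5) = (0, 2, 1)

(0, 2, 1)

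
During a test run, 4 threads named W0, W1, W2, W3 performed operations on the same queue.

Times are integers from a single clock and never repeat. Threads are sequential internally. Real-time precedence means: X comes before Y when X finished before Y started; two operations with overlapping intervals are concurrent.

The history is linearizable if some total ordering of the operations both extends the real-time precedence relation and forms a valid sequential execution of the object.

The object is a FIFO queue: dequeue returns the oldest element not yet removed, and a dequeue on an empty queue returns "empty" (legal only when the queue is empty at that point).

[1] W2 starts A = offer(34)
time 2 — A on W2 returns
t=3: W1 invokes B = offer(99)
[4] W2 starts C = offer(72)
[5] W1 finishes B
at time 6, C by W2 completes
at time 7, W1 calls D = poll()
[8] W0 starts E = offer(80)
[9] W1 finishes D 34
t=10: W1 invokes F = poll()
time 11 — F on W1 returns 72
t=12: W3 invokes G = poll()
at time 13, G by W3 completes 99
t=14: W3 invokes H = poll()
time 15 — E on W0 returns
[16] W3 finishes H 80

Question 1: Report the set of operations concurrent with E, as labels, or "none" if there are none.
Answer: D, F, G, H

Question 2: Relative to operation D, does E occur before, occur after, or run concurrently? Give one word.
Answer: concurrent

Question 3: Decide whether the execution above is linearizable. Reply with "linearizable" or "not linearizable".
a witness: A, C, B, D, E, F, G, H
1. A offer(34), leaving queue <34>
2. C offer(72), leaving queue <34,72>
3. B offer(99), leaving queue <34,72,99>
4. D poll() → 34, leaving queue <72,99>
5. E offer(80), leaving queue <72,99,80>
6. F poll() → 72, leaving queue <99,80>
7. G poll() → 99, leaving queue <80>
8. H poll() → 80, leaving queue <>

linearizable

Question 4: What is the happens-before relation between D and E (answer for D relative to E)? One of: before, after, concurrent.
Answer: concurrent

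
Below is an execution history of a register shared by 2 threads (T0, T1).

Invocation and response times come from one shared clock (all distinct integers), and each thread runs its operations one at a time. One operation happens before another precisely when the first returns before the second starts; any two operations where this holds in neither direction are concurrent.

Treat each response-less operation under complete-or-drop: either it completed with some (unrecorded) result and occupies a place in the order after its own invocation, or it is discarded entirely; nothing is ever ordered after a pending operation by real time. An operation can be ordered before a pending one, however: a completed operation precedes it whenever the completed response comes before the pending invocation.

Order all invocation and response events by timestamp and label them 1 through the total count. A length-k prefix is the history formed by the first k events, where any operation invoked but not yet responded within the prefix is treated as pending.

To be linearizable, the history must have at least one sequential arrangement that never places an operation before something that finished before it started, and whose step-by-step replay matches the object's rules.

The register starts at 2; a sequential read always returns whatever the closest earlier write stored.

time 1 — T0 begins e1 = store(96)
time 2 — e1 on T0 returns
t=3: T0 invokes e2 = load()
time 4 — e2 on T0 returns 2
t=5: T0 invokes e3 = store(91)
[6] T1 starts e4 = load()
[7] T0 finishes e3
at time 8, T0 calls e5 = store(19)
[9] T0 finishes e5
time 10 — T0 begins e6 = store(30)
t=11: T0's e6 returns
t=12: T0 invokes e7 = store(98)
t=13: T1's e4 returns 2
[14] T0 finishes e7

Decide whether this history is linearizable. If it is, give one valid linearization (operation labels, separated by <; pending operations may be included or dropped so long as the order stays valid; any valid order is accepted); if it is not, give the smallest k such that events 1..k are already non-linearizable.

not linearizable — minimal violating prefix: 4 events

the violation lands at event 4, e2's response at time 4: events 1..3 linearize, events 1..4 do not
the completed operations (2 total) allow one real-time order; the register replay rejects it
for example e1, e2 fails at step 2: e2 load() → 2 is not legal there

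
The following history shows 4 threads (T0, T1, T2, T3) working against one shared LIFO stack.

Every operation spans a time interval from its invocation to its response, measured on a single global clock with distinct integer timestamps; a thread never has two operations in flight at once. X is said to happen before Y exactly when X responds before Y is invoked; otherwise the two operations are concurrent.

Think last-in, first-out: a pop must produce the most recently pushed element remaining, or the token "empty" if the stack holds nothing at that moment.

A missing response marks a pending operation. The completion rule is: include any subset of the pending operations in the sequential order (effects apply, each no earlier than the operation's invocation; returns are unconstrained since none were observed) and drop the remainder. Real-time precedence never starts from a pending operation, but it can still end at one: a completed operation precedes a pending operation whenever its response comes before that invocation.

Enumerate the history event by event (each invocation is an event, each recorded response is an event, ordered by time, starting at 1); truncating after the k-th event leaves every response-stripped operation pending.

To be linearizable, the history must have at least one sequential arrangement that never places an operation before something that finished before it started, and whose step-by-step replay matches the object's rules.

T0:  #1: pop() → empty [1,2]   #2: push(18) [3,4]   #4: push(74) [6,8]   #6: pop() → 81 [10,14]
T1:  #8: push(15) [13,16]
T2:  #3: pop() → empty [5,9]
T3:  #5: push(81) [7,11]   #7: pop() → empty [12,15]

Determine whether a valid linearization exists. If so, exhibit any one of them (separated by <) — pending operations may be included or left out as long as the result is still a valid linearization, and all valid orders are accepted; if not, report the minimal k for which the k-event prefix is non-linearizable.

not linearizable — minimal violating prefix: 9 events

the violation lands at event 9, #3's response at time 9: events 1..8 linearize, events 1..9 do not
real-time-consistent orders of the 4 completed operations: 2 — all fail the LIFO stack replay
completion choices over the 1 pending operation (#5) were checked; none helps
sample order #1, #2, #3, #4 (pending dropped) stalls at step 3 — #3 pop() → empty has no legal effect
sample order #1, #2, #4, #3 (pending dropped) stalls at step 4 — #3 pop() → empty has no legal effect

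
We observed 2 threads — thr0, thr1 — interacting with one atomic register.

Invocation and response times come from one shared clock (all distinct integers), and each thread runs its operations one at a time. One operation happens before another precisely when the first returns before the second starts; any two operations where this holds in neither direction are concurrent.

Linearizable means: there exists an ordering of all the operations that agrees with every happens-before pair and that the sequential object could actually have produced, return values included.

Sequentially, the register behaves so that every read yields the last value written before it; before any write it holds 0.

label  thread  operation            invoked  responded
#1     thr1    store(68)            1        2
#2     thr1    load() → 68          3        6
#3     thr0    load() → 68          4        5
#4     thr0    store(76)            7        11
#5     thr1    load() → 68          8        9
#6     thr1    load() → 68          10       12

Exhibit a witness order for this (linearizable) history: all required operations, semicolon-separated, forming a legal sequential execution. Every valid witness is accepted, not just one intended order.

#1; #2; #3; #5; #6; #4

after step 1 (#1 store(68)): value 68
after step 2 (#2 load() → 68): value 68
after step 3 (#3 load() → 68): value 68
after step 4 (#5 load() → 68): value 68
after step 5 (#6 load() → 68): value 68
after step 6 (#4 store(76)): value 76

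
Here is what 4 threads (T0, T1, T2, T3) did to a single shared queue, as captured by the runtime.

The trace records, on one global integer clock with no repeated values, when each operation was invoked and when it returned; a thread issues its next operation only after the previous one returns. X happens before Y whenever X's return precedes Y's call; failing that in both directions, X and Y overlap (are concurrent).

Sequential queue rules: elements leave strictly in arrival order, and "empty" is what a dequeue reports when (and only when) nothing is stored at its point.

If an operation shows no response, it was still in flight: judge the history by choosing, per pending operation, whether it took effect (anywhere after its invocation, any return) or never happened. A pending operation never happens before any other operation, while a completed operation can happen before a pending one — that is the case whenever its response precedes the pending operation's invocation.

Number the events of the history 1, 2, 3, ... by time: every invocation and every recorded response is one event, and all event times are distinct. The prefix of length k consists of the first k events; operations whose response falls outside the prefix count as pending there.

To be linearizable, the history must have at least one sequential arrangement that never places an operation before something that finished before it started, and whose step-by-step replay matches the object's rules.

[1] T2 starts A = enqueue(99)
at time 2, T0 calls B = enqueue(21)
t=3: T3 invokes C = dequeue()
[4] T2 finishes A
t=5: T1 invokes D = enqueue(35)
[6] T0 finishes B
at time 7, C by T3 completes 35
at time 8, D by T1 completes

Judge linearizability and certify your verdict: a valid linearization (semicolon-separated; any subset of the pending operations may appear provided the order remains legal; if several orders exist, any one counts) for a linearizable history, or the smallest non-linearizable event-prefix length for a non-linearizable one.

already the first 7 events (up to C's response at time 7) admit no linearization; the first 6 still do
every one of the 6 real-time-consistent orders over 3 completed queue ops fails the sequential spec
including or dropping the 1 pending operation (D) in any combination fails
take A, B, C (pending dropped): step 3 already fails, because C dequeue() → 35 cannot occur there
take A, C, B (pending dropped): step 2 already fails, because C dequeue() → 35 cannot occur there

not linearizable — minimal violating prefix: 7 events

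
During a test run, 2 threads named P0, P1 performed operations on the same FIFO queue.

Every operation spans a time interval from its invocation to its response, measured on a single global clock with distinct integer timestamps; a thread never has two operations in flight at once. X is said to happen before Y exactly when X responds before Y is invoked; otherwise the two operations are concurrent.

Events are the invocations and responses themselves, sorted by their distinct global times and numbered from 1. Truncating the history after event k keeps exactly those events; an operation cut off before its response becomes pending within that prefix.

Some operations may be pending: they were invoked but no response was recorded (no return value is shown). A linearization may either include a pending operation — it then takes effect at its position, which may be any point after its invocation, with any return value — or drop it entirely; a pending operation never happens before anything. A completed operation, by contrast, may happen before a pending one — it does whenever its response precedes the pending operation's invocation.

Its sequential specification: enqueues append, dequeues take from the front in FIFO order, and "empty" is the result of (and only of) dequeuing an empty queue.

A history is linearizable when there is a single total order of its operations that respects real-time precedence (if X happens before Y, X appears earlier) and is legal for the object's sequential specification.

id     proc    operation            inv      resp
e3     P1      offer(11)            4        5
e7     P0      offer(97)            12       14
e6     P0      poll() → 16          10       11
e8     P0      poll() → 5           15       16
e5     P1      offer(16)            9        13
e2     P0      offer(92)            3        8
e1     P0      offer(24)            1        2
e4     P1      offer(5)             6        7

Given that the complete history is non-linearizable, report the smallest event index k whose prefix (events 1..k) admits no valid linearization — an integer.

11

events 1..10 are linearizable, e.g. via e1, e2, e3, e4:
step 1: e1 offer(24) — queue <24>
step 2: e2 offer(92) — queue <24,92>
step 3: e3 offer(11) — queue <24,92,11>
step 4: e4 offer(5) — queue <24,92,11,5>
once event 11 joins (e6's response, time 11), exhaustive search finds no witness
include/drop combinations of the 1 pending operation (e5) were all tried; none helps
sample order e1, e2, e3, e4, e6 (pending dropped) stalls at step 5 — e6 poll() → 16 has no legal effect
sample order e1, e3, e2, e4, e6 (pending dropped) stalls at step 5 — e6 poll() → 16 has no legal effect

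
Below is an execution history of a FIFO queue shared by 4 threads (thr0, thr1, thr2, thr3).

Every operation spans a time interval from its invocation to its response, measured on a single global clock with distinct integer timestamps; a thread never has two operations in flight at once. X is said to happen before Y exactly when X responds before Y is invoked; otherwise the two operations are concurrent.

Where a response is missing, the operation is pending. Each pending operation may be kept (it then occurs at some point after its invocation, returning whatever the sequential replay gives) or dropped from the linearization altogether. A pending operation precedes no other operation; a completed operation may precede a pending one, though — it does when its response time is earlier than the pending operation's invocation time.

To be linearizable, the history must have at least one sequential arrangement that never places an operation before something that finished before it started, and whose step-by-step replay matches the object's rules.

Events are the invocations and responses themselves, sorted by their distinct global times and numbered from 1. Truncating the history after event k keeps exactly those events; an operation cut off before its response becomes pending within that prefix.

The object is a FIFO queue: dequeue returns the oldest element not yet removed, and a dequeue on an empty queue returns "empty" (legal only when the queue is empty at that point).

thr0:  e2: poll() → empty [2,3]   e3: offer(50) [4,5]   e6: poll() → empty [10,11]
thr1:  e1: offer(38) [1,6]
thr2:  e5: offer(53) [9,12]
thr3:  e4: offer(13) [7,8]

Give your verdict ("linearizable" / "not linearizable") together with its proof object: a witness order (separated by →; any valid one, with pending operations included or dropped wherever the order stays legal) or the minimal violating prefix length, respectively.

through event 10 a valid linearization exists; event 11 (e6 responding at time 11) ends that
the 5 completed operations admit 3 real-time orders; each fails the FIFO queue replay
no escape via the 1 pending operation (e5): every completion choice fails
for example e1, e2, e3, e4, e6 (pending dropped) fails at step 2: e2 poll() → empty is not legal there
for example e2, e1, e3, e4, e6 (pending dropped) fails at step 5: e6 poll() → empty is not legal there

not linearizable — minimal violating prefix: 11 events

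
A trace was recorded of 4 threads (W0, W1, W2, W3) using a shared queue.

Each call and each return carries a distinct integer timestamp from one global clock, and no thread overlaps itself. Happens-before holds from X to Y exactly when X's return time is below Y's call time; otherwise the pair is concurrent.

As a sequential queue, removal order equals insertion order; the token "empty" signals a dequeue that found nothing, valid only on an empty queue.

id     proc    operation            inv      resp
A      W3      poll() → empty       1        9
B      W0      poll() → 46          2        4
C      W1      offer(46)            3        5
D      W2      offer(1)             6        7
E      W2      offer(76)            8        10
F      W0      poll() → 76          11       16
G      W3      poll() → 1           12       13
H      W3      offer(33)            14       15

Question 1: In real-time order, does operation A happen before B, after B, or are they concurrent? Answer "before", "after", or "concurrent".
A spans [1,9], B spans [2,4]
the intervals overlap in both directions

concurrent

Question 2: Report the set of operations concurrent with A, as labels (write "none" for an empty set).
A runs from 1 to 9; window-overlapping ops are concurrent
B [2,4]: concurrent
C [3,5]: concurrent
D [6,7]: concurrent
E [8,10]: concurrent
F [11,16]: after
G [12,13]: after
H [14,15]: after

B, C, D, E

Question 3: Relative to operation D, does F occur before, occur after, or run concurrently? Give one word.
F spans [11,16], D spans [6,7]
resp(D)=7 < inv(F)=11

after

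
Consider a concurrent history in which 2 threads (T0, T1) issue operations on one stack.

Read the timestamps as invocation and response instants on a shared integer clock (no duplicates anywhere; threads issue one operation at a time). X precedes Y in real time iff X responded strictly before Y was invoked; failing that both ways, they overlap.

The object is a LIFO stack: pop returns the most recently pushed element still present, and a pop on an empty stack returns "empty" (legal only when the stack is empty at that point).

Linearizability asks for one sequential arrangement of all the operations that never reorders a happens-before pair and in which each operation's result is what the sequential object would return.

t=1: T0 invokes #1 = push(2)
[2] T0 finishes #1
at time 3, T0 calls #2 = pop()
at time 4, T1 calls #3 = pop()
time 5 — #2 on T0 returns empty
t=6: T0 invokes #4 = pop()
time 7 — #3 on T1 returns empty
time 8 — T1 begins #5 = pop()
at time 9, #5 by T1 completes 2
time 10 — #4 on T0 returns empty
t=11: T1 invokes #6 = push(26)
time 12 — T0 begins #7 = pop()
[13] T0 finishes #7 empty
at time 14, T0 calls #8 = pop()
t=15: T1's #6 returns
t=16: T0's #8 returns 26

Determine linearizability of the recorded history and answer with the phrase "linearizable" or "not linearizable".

not linearizable

already the first 7 events (up to #3's response at time 7) admit no linearization; the first 6 still do
real-time-consistent orders of the 3 completed operations: 2 — all fail the stack replay
including or dropping the 1 pending operation (#4) in any combination fails
one such order, #1, #2, #3 (pending dropped), breaks at step 2 where #2 pop() → empty is illegal
one such order, #1, #3, #2 (pending dropped), breaks at step 2 where #3 pop() → empty is illegal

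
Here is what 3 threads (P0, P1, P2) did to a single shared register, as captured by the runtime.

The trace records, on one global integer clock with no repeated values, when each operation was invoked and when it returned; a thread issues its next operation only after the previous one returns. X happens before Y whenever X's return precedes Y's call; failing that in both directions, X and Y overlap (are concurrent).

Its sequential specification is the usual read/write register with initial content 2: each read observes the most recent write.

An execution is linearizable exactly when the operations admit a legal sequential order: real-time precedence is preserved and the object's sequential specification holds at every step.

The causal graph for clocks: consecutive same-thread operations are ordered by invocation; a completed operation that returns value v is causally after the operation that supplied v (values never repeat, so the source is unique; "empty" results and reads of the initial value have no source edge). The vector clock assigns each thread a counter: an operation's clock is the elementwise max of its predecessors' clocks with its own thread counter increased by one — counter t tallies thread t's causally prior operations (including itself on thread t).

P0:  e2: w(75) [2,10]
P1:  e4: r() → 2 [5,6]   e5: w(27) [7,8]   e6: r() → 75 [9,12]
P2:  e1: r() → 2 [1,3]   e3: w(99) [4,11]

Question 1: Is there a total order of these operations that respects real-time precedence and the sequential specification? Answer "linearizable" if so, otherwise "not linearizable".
witness order: e1, e4, e3, e5, e2, e6
1. e1 r() → 2, leaving value 2
2. e4 r() → 2, leaving value 2
3. e3 w(99), leaving value 99
4. e5 w(27), leaving value 27
5. e2 w(75), leaving value 75
6. e6 r() → 75, leaving value 75

linearizable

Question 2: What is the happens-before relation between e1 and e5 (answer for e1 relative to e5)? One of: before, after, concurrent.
e1 spans [1,3], e5 spans [7,8]
resp(e1)=3 < inv(e5)=7

before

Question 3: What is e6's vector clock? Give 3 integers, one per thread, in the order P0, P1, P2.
root op e1, invoked 1: fresh clock plus P2's own tick → (0, 0, 1)
root op e4, invoked 5: fresh clock plus P1's own tick → (0, 1, 0)
root op e2, invoked 2: fresh clock plus P0's own tick → (1, 0, 0)
merge at e3 (invoked 4): VC(e1)=(0, 0, 1), own-thread bump on P2 → (0, 0, 2)
merge at e5 (invoked 7): VC(e4)=(0, 1, 0), own-thread bump on P1 → (0, 2, 0)
merge at e6 (invoked 9): VC(e2)=(1, 0, 0), VC(e5)=(0, 2, 0), own-thread bump on P1 → (1, 3, 0)
target: VC(e6) = (1, 3, 0)

(1, 3, 0)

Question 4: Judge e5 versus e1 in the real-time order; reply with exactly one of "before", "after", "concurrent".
e5 spans [7,8], e1 spans [1,3]
resp(e1)=3 < inv(e5)=7

after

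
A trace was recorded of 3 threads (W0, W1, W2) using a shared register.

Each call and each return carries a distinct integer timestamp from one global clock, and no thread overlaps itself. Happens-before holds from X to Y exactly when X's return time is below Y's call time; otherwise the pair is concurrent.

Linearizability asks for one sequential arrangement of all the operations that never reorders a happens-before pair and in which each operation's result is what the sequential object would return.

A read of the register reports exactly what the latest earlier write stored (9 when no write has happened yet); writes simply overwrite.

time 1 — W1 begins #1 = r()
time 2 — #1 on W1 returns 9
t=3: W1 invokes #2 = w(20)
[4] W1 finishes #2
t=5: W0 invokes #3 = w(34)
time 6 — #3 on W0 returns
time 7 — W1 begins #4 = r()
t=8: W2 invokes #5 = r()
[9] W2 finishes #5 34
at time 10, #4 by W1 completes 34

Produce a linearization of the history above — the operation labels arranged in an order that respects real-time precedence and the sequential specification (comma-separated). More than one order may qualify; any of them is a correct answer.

1. #1 r() → 9, leaving value 9
2. #2 w(20), leaving value 20
3. #3 w(34), leaving value 34
4. #4 r() → 34, leaving value 34
5. #5 r() → 34, leaving value 34

#1, #2, #3, #4, #5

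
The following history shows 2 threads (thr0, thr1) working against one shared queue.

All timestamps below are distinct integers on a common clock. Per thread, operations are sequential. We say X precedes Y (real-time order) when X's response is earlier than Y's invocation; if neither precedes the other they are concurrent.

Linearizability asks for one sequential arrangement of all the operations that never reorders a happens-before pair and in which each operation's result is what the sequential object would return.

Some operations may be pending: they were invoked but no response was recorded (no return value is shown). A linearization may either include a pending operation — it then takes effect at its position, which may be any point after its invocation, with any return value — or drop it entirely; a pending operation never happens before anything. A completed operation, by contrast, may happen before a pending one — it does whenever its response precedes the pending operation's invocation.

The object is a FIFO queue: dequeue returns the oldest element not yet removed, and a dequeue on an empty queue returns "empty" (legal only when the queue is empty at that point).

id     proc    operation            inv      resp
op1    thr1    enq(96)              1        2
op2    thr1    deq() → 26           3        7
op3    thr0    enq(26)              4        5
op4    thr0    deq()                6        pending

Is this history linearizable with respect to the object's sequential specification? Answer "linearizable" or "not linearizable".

a witness: op1, op3, op4, op2
step 1: op1 enq(96) — queue <96>
step 2: op3 enq(26) — queue <96,26>
step 3: op4 deq() (pending, included) — queue <26>
step 4: op2 deq() → 26 — queue <>

linearizable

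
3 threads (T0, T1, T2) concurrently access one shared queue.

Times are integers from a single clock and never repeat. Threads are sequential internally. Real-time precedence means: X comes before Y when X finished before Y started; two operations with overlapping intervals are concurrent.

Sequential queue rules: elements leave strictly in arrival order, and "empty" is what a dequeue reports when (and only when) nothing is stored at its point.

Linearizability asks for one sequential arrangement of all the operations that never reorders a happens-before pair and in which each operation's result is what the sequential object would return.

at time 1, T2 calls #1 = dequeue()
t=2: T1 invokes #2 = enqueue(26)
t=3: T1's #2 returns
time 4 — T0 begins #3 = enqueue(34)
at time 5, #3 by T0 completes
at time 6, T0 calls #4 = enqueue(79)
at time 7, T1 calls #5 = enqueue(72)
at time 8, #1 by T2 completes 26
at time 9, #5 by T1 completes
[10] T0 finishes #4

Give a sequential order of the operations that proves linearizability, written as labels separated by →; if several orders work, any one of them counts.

#2 → #1 → #3 → #4 → #5

after step 1 (#2 enqueue(26)): queue <26>
after step 2 (#1 dequeue() → 26): queue <>
after step 3 (#3 enqueue(34)): queue <34>
after step 4 (#4 enqueue(79)): queue <34,79>
after step 5 (#5 enqueue(72)): queue <34,79,72>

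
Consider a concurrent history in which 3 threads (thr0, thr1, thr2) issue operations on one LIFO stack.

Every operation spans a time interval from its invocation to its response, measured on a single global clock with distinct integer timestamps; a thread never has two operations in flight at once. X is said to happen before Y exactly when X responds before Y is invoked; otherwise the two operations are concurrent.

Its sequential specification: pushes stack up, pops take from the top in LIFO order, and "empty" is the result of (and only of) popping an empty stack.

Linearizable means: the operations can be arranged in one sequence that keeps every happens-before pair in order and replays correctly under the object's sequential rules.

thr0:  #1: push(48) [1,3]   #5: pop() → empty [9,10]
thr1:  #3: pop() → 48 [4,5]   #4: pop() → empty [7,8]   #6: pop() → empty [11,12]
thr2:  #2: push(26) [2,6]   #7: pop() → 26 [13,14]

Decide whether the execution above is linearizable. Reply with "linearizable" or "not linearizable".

already the first 8 events (up to #4's response at time 8) admit no linearization; the first 7 still do
checked exhaustively: 3 real-time-consistent orders of 4 completed operations, zero legal LIFO stack replays
sample order #1, #2, #3, #4 stalls at step 3 — #3 pop() → 48 has no legal effect
sample order #1, #3, #2, #4 stalls at step 4 — #4 pop() → empty has no legal effect

not linearizable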